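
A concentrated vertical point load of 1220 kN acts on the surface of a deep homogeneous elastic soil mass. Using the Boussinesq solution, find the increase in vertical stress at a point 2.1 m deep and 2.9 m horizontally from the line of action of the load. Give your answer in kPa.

Δσ_z ≈ 9.17 kPa

Boussinesq vertical stress below a point load on an elastic half-space:
Δσ_z = 3P/(2πz²) · [1 + (r/z)²]^(−5/2)
r/z = 2.9/2.1 = 1.381; [1+(r/z)²]^(−5/2) = 0.069403.
Δσ_z = 3×1220/(2π×2.1²) × 0.069403 = 132.09 × 0.069403 = 9.167 kPa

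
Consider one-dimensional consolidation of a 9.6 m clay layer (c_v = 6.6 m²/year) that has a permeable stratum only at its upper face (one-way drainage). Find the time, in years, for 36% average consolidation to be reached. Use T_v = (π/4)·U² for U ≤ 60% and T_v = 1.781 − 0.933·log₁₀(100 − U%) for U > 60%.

Drainage path length: H_d = H = 9.6 m (single drainage).
U ≤ 60%: T_v = (π/4)·U² = (π/4)×0.36² = 0.10179.
t = T_v·H_d²/c_v = 0.10179×9.6²/6.6 = 1.421 years.

t ≈ 1.42 years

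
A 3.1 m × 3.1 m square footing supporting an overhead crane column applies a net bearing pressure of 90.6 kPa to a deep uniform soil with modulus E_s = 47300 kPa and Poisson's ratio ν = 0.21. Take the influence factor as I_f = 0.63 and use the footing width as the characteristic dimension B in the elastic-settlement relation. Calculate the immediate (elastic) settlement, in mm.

S_e ≈ 3.58 mm

Immediate (elastic) settlement: S_e = q·B·(1−ν²)/E_s · I_f.
S_e = 90.6 × 3.1 × (1 − 0.21²) / 47300 × 0.63
    = 90.6 × 3.1 × 0.9559 / 47300 × 0.63
    = 0.003576 m = 3.576 mm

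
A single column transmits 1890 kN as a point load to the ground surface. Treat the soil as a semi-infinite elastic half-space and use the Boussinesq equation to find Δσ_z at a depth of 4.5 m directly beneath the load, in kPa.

Boussinesq vertical stress below a point load on an elastic half-space:
Δσ_z = 3P/(2πz²) · [1 + (r/z)²]^(−5/2)
r/z = 0/4.5 = 0; [1+(r/z)²]^(−5/2) = 1.
Δσ_z = 3×1890/(2π×4.5²) × 1 = 44.563 × 1 = 44.56 kPa

Δσ_z ≈ 44.6 kPa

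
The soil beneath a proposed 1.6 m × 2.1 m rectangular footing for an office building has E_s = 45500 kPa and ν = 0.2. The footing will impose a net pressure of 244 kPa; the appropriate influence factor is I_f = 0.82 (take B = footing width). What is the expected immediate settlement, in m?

S_e ≈ 0.00675 m

Immediate (elastic) settlement: S_e = q·B·(1−ν²)/E_s · I_f.
S_e = 244 × 1.6 × (1 − 0.2²) / 45500 × 0.82
    = 244 × 1.6 × 0.96 / 45500 × 0.82
    = 0.006754 m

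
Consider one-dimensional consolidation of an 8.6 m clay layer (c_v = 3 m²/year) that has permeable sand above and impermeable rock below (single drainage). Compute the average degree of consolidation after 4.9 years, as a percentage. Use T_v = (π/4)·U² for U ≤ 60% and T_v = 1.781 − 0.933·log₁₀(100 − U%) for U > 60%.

U ≈ 50.3 %

Drainage path length: H_d = H = 8.6 m (single drainage).
T_v = c_v·t/H_d² = 3×4.9/8.6² = 0.19876.
T_v = 0.19876 corresponds to the U ≤ 60% branch:
U = √(4T_v/π) = 0.5031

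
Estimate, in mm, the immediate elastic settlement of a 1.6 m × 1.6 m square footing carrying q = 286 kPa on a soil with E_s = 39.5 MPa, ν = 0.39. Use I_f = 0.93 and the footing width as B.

S_e ≈ 9.14 mm

Immediate (elastic) settlement: S_e = q·B·(1−ν²)/E_s · I_f.
E_s = 39.5 MPa = 39500 kPa.
S_e = 286 × 1.6 × (1 − 0.39²) / 39500 × 0.93
    = 286 × 1.6 × 0.8479 / 39500 × 0.93
    = 0.009135 m = 9.135 mm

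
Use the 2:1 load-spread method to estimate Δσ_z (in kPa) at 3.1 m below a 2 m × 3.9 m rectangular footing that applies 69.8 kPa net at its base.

Δσ_z ≈ 15.2 kPa

By the 2:1 method the load spreads at 1 horizontal : 2 vertical, so at depth z the loaded area has grown by z in each plan dimension:
Δσ = qBL/((B+z)(L+z)) = 69.8×2×3.9/((2+3.1)(3.9+3.1)) = 15.25 kPa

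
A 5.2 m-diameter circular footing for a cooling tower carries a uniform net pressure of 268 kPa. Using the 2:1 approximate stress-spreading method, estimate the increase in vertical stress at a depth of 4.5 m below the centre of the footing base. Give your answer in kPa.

By the 2:1 method the load spreads at 1 horizontal : 2 vertical, so at depth z the loaded area has grown by z in each plan dimension:
Δσ ≈ qD²/(D+z)² = 268×5.2²/(5.2+4.5)² = 77.019 kPa

Δσ_z ≈ 77 kPa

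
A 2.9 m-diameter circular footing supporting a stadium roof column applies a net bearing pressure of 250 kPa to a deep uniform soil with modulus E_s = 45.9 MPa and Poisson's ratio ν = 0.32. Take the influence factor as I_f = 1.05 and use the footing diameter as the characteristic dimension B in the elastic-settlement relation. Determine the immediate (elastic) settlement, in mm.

S_e ≈ 14.9 mm

Immediate (elastic) settlement: S_e = q·B·(1−ν²)/E_s · I_f.
E_s = 45.9 MPa = 45900 kPa.
S_e = 250 × 2.9 × (1 − 0.32²) / 45900 × 1.05
    = 250 × 2.9 × 0.8976 / 45900 × 1.05
    = 0.01489 m = 14.89 mm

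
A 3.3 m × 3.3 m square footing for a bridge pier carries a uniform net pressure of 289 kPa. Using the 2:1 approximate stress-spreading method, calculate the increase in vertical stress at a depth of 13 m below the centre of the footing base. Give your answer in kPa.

Δσ_z ≈ 11.8 kPa

By the 2:1 method the load spreads at 1 horizontal : 2 vertical, so at depth z the loaded area has grown by z in each plan dimension:
Δσ = qBL/((B+z)(L+z)) = 289×3.3×3.3/((3.3+13)(3.3+13)) = 11.845 kPa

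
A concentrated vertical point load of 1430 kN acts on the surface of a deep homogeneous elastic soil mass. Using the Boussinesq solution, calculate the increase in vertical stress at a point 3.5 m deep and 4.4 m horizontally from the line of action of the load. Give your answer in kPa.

Boussinesq vertical stress below a point load on an elastic half-space:
Δσ_z = 3P/(2πz²) · [1 + (r/z)²]^(−5/2)
r/z = 4.4/3.5 = 1.2571; [1+(r/z)²]^(−5/2) = 0.093493.
Δσ_z = 3×1430/(2π×3.5²) × 0.093493 = 55.737 × 0.093493 = 5.211 kPa

Δσ_z ≈ 5.21 kPa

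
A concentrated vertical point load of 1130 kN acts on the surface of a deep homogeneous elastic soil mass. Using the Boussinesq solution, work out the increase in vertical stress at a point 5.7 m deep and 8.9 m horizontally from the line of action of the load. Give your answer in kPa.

Δσ_z ≈ 0.758 kPa

Boussinesq vertical stress below a point load on an elastic half-space:
Δσ_z = 3P/(2πz²) · [1 + (r/z)²]^(−5/2)
r/z = 8.9/5.7 = 1.5614; [1+(r/z)²]^(−5/2) = 0.045629.
Δσ_z = 3×1130/(2π×5.7²) × 0.045629 = 16.606 × 0.045629 = 0.7577 kPa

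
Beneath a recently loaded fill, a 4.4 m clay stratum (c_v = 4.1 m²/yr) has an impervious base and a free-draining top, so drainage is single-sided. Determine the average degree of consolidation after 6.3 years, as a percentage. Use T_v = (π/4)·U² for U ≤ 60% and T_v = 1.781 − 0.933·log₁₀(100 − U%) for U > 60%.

Drainage path length: H_d = H = 4.4 m (single drainage).
T_v = c_v·t/H_d² = 4.1×6.3/4.4² = 1.3342.
T_v = 1.3342 corresponds to the U > 60% branch:
U = 1 − 10^((1.781 − T_v)/0.933)/100 = 0.9699

U ≈ 97 %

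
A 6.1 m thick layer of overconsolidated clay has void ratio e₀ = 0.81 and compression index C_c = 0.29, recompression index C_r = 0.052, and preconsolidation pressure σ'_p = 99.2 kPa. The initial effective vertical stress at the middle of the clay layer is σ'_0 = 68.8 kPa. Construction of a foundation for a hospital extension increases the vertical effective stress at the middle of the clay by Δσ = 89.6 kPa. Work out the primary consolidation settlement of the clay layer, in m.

S_c ≈ 0.226 m

Final effective stress: σ'_f = 68.8 + 89.6 = 158.4 kPa.
σ'_f = 158.4 > σ'_p = 99.2 kPa, so the stress path crosses the preconsolidation pressure — recompression up to σ'_p, then virgin compression beyond:
S_c = H/(1+e₀)·[C_r·log₁₀(σ'_p/σ'_0) + C_c·log₁₀(σ'_f/σ'_p)]
    = 6.1/1.81 × [0.052×log₁₀(99.2/68.8) + 0.29×log₁₀(158.4/99.2)]
    = 3.3702 × [0.008264 + 0.058941] = 0.2265 m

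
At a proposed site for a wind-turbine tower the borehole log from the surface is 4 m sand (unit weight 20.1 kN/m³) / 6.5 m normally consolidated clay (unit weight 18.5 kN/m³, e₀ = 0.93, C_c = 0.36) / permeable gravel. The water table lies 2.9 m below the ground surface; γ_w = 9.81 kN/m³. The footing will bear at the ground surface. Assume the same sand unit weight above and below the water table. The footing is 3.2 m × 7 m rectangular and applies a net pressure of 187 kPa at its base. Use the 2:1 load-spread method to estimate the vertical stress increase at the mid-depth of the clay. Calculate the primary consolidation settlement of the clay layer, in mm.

Mid-depth of clay below the ground surface: z = 4 + 6.5/2 = 7.25 m.
Total vertical stress at mid-clay: σ_v = 20.1×4 + 18.5×3.25 = 140.53 kPa.
Pore pressure: u = 9.81×(7.25 − 2.9) = 42.673 kPa.
Initial effective stress: σ'_0 = σ_v − u = 140.53 − 42.673 = 97.857 kPa.
Stress increase at mid-clay by the 2:1 spreading method:
Δσ = qBL/((B+z)(L+z)) = 187×3.2×7/((3.2+7.25)(7+7.25)) = 28.129 kPa
Final effective stress: σ'_f = σ'_0 + Δσ = 97.857 + 28.129 = 125.99 kPa.
Normally consolidated clay, so the full stress increment lies on the virgin compression line:
S_c = C_c·H/(1+e₀)·log₁₀(σ'_f/σ'_0) = 0.36×6.5/(1+0.93)×log₁₀(125.99/97.857)
    = 1.2124 × 0.10974 = 0.133 m

S_c ≈ 133 mm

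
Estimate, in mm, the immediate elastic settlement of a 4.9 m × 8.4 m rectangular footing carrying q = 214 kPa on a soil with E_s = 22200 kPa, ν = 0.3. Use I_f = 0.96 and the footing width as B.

Immediate (elastic) settlement: S_e = q·B·(1−ν²)/E_s · I_f.
S_e = 214 × 4.9 × (1 − 0.3²) / 22200 × 0.96
    = 214 × 4.9 × 0.91 / 22200 × 0.96
    = 0.04126 m = 41.26 mm

S_e ≈ 41.3 mm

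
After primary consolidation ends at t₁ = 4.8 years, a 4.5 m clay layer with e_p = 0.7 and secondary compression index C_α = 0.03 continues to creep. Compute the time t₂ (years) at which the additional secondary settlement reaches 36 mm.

S_s = C_α·H/(1+e_p)·log₁₀(t₂/t₁) ⇒ log₁₀(t₂/t₁) = S_s·(1+e_p)/(C_α·H).
log₁₀(t₂/t₁) = 0.036 × (1+0.7) / (0.03×4.5) = 0.4533
t₂ = t₁ × 10^0.4533 = 4.8 × 2.84 = 13.63 years

t₂ ≈ 13.6 years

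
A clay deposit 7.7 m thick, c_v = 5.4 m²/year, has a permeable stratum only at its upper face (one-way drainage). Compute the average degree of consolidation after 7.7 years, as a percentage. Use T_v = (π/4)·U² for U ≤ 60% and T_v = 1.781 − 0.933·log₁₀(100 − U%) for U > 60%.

U ≈ 85.6 %

Drainage path length: H_d = H = 7.7 m (single drainage).
T_v = c_v·t/H_d² = 5.4×7.7/7.7² = 0.7013.
T_v = 0.7013 corresponds to the U > 60% branch:
U = 1 − 10^((1.781 − T_v)/0.933)/100 = 0.8564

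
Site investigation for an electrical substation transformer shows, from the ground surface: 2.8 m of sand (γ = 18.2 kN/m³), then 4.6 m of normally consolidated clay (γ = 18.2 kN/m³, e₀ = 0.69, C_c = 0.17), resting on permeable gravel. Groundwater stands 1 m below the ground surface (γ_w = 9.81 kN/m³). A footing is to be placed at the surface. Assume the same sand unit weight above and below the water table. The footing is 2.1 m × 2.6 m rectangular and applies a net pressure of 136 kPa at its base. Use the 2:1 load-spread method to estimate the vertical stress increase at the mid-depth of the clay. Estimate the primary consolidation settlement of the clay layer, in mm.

S_c ≈ 45.6 mm

Mid-depth of clay below the ground surface: z = 2.8 + 4.6/2 = 5.1 m.
Total vertical stress at mid-clay: σ_v = 18.2×2.8 + 18.2×2.3 = 92.82 kPa.
Pore pressure: u = 9.81×(5.1 − 1) = 40.221 kPa.
Initial effective stress: σ'_0 = σ_v − u = 92.82 − 40.221 = 52.599 kPa.
Stress increase at mid-clay by the 2:1 spreading method:
Δσ = qBL/((B+z)(L+z)) = 136×2.1×2.6/((2.1+5.1)(2.6+5.1)) = 13.394 kPa
Final effective stress: σ'_f = σ'_0 + Δσ = 52.599 + 13.394 = 65.993 kPa.
Normally consolidated clay, so the full stress increment lies on the virgin compression line:
S_c = C_c·H/(1+e₀)·log₁₀(σ'_f/σ'_0) = 0.17×4.6/(1+0.69)×log₁₀(65.993/52.599)
    = 0.46272 × 0.09852 = 0.04559 m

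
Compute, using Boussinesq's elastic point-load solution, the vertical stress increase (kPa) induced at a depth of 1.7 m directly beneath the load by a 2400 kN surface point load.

Δσ_z ≈ 397 kPa

Boussinesq vertical stress below a point load on an elastic half-space:
Δσ_z = 3P/(2πz²) · [1 + (r/z)²]^(−5/2)
r/z = 0/1.7 = 0; [1+(r/z)²]^(−5/2) = 1.
Δσ_z = 3×2400/(2π×1.7²) × 1 = 396.51 × 1 = 396.5 kPa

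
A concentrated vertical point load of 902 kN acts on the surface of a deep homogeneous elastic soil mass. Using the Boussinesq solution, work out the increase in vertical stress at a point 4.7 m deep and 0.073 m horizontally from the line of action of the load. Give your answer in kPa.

Δσ_z ≈ 19.5 kPa

Boussinesq vertical stress below a point load on an elastic half-space:
Δσ_z = 3P/(2πz²) · [1 + (r/z)²]^(−5/2)
r/z = 0.073/4.7 = 0.015532; [1+(r/z)²]^(−5/2) = 0.9994.
Δσ_z = 3×902/(2π×4.7²) × 0.9994 = 19.496 × 0.9994 = 19.48 kPa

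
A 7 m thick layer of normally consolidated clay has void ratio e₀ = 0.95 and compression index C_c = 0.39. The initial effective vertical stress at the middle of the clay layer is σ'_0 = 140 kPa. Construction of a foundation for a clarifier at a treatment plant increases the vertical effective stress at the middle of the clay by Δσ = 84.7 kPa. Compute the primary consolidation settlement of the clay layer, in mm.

Final effective stress: σ'_f = σ'_0 + Δσ = 140 + 84.7 = 224.7 kPa.
Normally consolidated clay, so the full stress increment lies on the virgin compression line:
S_c = C_c·H/(1+e₀)·log₁₀(σ'_f/σ'_0) = 0.39×7/(1+0.95)×log₁₀(224.7/140)
    = 1.4 × 0.20548 = 0.2877 m

S_c ≈ 288 mm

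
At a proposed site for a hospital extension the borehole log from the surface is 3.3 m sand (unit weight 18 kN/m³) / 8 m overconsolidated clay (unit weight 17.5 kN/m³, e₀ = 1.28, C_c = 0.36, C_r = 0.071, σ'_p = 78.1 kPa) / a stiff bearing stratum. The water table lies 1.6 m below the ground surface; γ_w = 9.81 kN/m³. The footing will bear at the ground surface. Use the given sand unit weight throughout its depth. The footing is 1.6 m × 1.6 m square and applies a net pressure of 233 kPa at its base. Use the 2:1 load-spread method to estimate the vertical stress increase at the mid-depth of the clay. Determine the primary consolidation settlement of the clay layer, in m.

Mid-depth of clay below the ground surface: z = 3.3 + 8/2 = 7.3 m.
Total vertical stress at mid-clay: σ_v = 18×3.3 + 17.5×4 = 129.4 kPa.
Pore pressure: u = 9.81×(7.3 − 1.6) = 55.917 kPa.
Initial effective stress: σ'_0 = σ_v − u = 129.4 − 55.917 = 73.483 kPa.
Stress increase at mid-clay by the 2:1 spreading method:
Δσ = qBL/((B+z)(L+z)) = 233×1.6×1.6/((1.6+7.3)(1.6+7.3)) = 7.5304 kPa
Final effective stress: σ'_f = 73.483 + 7.5304 = 81.013 kPa.
σ'_f = 81.013 > σ'_p = 78.1 kPa, so the stress path crosses the preconsolidation pressure — recompression up to σ'_p, then virgin compression beyond:
S_c = H/(1+e₀)·[C_r·log₁₀(σ'_p/σ'_0) + C_c·log₁₀(σ'_f/σ'_p)]
    = 8/2.28 × [0.071×log₁₀(78.1/73.483) + 0.36×log₁₀(81.013/78.1)]
    = 3.5088 × [0.001879 + 0.0057253] = 0.02668 m

S_c ≈ 0.0267 m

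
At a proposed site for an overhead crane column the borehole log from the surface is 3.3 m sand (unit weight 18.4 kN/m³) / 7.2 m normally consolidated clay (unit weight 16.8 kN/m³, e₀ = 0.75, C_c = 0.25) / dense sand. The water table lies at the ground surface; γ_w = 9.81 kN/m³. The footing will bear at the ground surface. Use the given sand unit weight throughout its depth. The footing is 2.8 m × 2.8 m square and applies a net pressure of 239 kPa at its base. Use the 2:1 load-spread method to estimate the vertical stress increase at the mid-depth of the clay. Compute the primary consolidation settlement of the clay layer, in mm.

Mid-depth of clay below the ground surface: z = 3.3 + 7.2/2 = 6.9 m.
Total vertical stress at mid-clay: σ_v = 18.4×3.3 + 16.8×3.6 = 121.2 kPa.
Pore pressure: u = 9.81×(6.9 − 0) = 67.689 kPa.
Initial effective stress: σ'_0 = σ_v − u = 121.2 − 67.689 = 53.511 kPa.
Stress increase at mid-clay by the 2:1 spreading method:
Δσ = qBL/((B+z)(L+z)) = 239×2.8×2.8/((2.8+6.9)(2.8+6.9)) = 19.915 kPa
Final effective stress: σ'_f = σ'_0 + Δσ = 53.511 + 19.915 = 73.426 kPa.
Normally consolidated clay, so the full stress increment lies on the virgin compression line:
S_c = C_c·H/(1+e₀)·log₁₀(σ'_f/σ'_0) = 0.25×7.2/(1+0.75)×log₁₀(73.426/53.511)
    = 1.0286 × 0.13741 = 0.1413 m

S_c ≈ 141 mm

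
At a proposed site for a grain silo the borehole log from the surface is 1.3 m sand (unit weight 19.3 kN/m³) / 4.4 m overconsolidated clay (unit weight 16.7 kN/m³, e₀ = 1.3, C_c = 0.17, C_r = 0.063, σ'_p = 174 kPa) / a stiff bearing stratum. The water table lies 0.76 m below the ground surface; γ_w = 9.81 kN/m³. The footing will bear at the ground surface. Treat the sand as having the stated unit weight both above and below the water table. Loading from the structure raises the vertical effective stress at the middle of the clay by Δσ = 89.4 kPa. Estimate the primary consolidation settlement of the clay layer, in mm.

Mid-depth of clay below the ground surface: z = 1.3 + 4.4/2 = 3.5 m.
Total vertical stress at mid-clay: σ_v = 19.3×1.3 + 16.7×2.2 = 61.83 kPa.
Pore pressure: u = 9.81×(3.5 − 0.76) = 26.879 kPa.
Initial effective stress: σ'_0 = σ_v − u = 61.83 − 26.879 = 34.951 kPa.
Final effective stress: σ'_f = 34.951 + 89.4 = 124.35 kPa.
σ'_f = 124.35 ≤ σ'_p = 174 kPa, so the clay remains overconsolidated and only the recompression index applies:
S_c = C_r·H/(1+e₀)·log₁₀(σ'_f/σ'_0) = 0.063×4.4/2.3×log₁₀(124.35/34.951)
    = 0.12052 × 0.55119 = 0.06643 m

S_c ≈ 66.4 mm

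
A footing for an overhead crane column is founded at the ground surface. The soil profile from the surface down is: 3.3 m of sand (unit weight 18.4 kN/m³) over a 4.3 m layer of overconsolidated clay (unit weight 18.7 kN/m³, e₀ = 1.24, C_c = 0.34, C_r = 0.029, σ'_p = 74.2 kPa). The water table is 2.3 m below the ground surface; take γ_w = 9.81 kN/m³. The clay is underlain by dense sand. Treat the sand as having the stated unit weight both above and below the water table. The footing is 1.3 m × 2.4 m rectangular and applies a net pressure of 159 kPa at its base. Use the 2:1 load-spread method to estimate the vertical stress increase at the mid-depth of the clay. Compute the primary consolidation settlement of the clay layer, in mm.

Mid-depth of clay below the ground surface: z = 3.3 + 4.3/2 = 5.45 m.
Total vertical stress at mid-clay: σ_v = 18.4×3.3 + 18.7×2.15 = 100.92 kPa.
Pore pressure: u = 9.81×(5.45 − 2.3) = 30.902 kPa.
Initial effective stress: σ'_0 = σ_v − u = 100.92 − 30.902 = 70.018 kPa.
Stress increase at mid-clay by the 2:1 spreading method:
Δσ = qBL/((B+z)(L+z)) = 159×1.3×2.4/((1.3+5.45)(2.4+5.45)) = 9.3622 kPa
Final effective stress: σ'_f = 70.018 + 9.3622 = 79.38 kPa.
σ'_f = 79.38 > σ'_p = 74.2 kPa, so the stress path crosses the preconsolidation pressure — recompression up to σ'_p, then virgin compression beyond:
S_c = H/(1+e₀)·[C_r·log₁₀(σ'_p/σ'_0) + C_c·log₁₀(σ'_f/σ'_p)]
    = 4.3/2.24 × [0.029×log₁₀(74.2/70.018) + 0.34×log₁₀(79.38/74.2)]
    = 1.9196 × [0.00073063 + 0.0099644] = 0.02053 m

S_c ≈ 20.5 mm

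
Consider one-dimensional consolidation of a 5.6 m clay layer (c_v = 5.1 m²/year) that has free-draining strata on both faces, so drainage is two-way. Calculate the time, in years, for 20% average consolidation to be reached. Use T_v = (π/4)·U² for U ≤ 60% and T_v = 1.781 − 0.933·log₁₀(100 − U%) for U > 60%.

Drainage path length: H_d = H/2 = 2.8 m (double drainage).
U ≤ 60%: T_v = (π/4)·U² = (π/4)×0.2² = 0.031416.
t = T_v·H_d²/c_v = 0.031416×2.8²/5.1 = 0.04829 years.

t ≈ 0.0483 years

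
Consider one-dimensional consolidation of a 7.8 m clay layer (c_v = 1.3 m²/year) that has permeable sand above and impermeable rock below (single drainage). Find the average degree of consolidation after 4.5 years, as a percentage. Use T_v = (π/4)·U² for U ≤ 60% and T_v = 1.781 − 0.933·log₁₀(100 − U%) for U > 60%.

U ≈ 35 %

Drainage path length: H_d = H = 7.8 m (single drainage).
T_v = c_v·t/H_d² = 1.3×4.5/7.8² = 0.096154.
T_v = 0.096154 corresponds to the U ≤ 60% branch:
U = √(4T_v/π) = 0.3499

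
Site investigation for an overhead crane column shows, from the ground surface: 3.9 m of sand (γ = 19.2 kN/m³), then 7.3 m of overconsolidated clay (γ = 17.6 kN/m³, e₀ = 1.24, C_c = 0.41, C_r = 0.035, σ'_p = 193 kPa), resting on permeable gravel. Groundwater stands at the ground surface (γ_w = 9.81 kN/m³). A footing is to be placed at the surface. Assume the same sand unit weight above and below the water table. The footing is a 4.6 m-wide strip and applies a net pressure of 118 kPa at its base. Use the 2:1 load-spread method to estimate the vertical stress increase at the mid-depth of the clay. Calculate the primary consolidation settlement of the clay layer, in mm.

Mid-depth of clay below the ground surface: z = 3.9 + 7.3/2 = 7.55 m.
Total vertical stress at mid-clay: σ_v = 19.2×3.9 + 17.6×3.65 = 139.12 kPa.
Pore pressure: u = 9.81×(7.55 − 0) = 74.066 kPa.
Initial effective stress: σ'_0 = σ_v − u = 139.12 − 74.066 = 65.054 kPa.
Stress increase at mid-clay by the 2:1 spreading method:
Δσ = qB/(B+z) = 118×4.6/(4.6+7.55) = 44.675 kPa
Final effective stress: σ'_f = 65.054 + 44.675 = 109.73 kPa.
σ'_f = 109.73 ≤ σ'_p = 193 kPa, so the clay remains overconsolidated and only the recompression index applies:
S_c = C_r·H/(1+e₀)·log₁₀(σ'_f/σ'_0) = 0.035×7.3/2.24×log₁₀(109.73/65.054)
    = 0.11406 × 0.22705 = 0.0259 m

S_c ≈ 25.9 mm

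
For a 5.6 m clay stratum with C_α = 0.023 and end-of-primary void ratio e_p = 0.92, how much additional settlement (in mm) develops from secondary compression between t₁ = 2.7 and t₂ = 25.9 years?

S_s ≈ 65.9 mm

Secondary compression: S_s = C_α·H/(1+e_p)·log₁₀(t₂/t₁)
S_s = 0.023×5.6/(1+0.92)×log₁₀(25.9/2.7)
    = 0.06708 × 0.9819 = 0.06587 m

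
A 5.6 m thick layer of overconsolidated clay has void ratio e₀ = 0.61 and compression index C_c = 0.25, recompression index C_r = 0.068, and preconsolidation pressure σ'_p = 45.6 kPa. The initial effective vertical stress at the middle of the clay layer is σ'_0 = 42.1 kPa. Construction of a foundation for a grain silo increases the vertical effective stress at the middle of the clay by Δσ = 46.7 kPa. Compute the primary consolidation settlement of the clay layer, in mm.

S_c ≈ 260 mm

Final effective stress: σ'_f = 42.1 + 46.7 = 88.8 kPa.
σ'_f = 88.8 > σ'_p = 45.6 kPa, so the stress path crosses the preconsolidation pressure — recompression up to σ'_p, then virgin compression beyond:
S_c = H/(1+e₀)·[C_r·log₁₀(σ'_p/σ'_0) + C_c·log₁₀(σ'_f/σ'_p)]
    = 5.6/1.61 × [0.068×log₁₀(45.6/42.1) + 0.25×log₁₀(88.8/45.6)]
    = 3.4783 × [0.0023584 + 0.072362] = 0.2599 m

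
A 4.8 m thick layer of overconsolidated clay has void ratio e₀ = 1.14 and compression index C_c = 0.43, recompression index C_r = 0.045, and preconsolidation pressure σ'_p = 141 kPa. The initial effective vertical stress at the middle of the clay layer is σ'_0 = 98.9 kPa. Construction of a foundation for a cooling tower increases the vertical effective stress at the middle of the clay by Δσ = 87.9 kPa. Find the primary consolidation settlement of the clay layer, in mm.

Final effective stress: σ'_f = 98.9 + 87.9 = 186.8 kPa.
σ'_f = 186.8 > σ'_p = 141 kPa, so the stress path crosses the preconsolidation pressure — recompression up to σ'_p, then virgin compression beyond:
S_c = H/(1+e₀)·[C_r·log₁₀(σ'_p/σ'_0) + C_c·log₁₀(σ'_f/σ'_p)]
    = 4.8/2.14 × [0.045×log₁₀(141/98.9) + 0.43×log₁₀(186.8/141)]
    = 2.243 × [0.006931 + 0.052528] = 0.1334 m

S_c ≈ 133 mm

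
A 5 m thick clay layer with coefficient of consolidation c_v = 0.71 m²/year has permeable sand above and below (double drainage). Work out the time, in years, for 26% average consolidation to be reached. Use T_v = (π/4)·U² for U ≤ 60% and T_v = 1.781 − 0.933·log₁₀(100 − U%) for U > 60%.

t ≈ 0.467 years

Drainage path length: H_d = H/2 = 2.5 m (double drainage).
U ≤ 60%: T_v = (π/4)·U² = (π/4)×0.26² = 0.053093.
t = T_v·H_d²/c_v = 0.053093×2.5²/0.71 = 0.4674 years.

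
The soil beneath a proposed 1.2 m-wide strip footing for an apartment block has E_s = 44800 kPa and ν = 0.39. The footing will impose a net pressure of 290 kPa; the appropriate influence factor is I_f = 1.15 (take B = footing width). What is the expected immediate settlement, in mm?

Immediate (elastic) settlement: S_e = q·B·(1−ν²)/E_s · I_f.
S_e = 290 × 1.2 × (1 − 0.39²) / 44800 × 1.15
    = 290 × 1.2 × 0.8479 / 44800 × 1.15
    = 0.007574 m = 7.574 mm

S_e ≈ 7.57 mm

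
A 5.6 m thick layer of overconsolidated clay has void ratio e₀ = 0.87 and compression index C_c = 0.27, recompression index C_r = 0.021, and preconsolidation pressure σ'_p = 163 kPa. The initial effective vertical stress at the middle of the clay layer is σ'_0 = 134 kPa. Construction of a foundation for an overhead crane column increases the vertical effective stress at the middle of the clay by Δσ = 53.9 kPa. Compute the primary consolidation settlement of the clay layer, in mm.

Final effective stress: σ'_f = 134 + 53.9 = 187.9 kPa.
σ'_f = 187.9 > σ'_p = 163 kPa, so the stress path crosses the preconsolidation pressure — recompression up to σ'_p, then virgin compression beyond:
S_c = H/(1+e₀)·[C_r·log₁₀(σ'_p/σ'_0) + C_c·log₁₀(σ'_f/σ'_p)]
    = 5.6/1.87 × [0.021×log₁₀(163/134) + 0.27×log₁₀(187.9/163)]
    = 2.9947 × [0.0017867 + 0.01667] = 0.05527 m

S_c ≈ 55.3 mm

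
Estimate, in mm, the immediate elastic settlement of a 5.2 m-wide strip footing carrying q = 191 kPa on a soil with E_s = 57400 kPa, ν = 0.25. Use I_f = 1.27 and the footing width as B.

S_e ≈ 20.6 mm

Immediate (elastic) settlement: S_e = q·B·(1−ν²)/E_s · I_f.
S_e = 191 × 5.2 × (1 − 0.25²) / 57400 × 1.27
    = 191 × 5.2 × 0.9375 / 57400 × 1.27
    = 0.0206 m = 20.6 mm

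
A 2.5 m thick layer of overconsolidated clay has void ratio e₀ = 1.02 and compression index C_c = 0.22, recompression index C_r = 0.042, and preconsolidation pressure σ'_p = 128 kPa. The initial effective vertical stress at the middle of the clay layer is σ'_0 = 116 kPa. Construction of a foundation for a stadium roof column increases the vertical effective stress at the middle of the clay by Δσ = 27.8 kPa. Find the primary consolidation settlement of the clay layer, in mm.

S_c ≈ 16 mm

Final effective stress: σ'_f = 116 + 27.8 = 143.8 kPa.
σ'_f = 143.8 > σ'_p = 128 kPa, so the stress path crosses the preconsolidation pressure — recompression up to σ'_p, then virgin compression beyond:
S_c = H/(1+e₀)·[C_r·log₁₀(σ'_p/σ'_0) + C_c·log₁₀(σ'_f/σ'_p)]
    = 2.5/2.02 × [0.042×log₁₀(128/116) + 0.22×log₁₀(143.8/128)]
    = 1.2376 × [0.0017956 + 0.011121] = 0.01599 m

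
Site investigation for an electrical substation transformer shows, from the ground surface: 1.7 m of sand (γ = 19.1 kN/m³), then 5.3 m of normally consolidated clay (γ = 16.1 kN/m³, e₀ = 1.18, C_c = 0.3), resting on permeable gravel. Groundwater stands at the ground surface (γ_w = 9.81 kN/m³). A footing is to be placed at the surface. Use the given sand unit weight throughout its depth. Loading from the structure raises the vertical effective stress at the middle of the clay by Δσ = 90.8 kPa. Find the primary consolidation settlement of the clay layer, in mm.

Mid-depth of clay below the ground surface: z = 1.7 + 5.3/2 = 4.35 m.
Total vertical stress at mid-clay: σ_v = 19.1×1.7 + 16.1×2.65 = 75.135 kPa.
Pore pressure: u = 9.81×(4.35 − 0) = 42.673 kPa.
Initial effective stress: σ'_0 = σ_v − u = 75.135 − 42.673 = 32.462 kPa.
Final effective stress: σ'_f = σ'_0 + Δσ = 32.462 + 90.8 = 123.26 kPa.
Normally consolidated clay, so the full stress increment lies on the virgin compression line:
S_c = C_c·H/(1+e₀)·log₁₀(σ'_f/σ'_0) = 0.3×5.3/(1+1.18)×log₁₀(123.26/32.462)
    = 0.72936 × 0.57945 = 0.4226 m

S_c ≈ 423 mm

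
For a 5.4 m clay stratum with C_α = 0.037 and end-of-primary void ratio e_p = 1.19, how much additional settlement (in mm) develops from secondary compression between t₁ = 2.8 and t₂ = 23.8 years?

Secondary compression: S_s = C_α·H/(1+e_p)·log₁₀(t₂/t₁)
S_s = 0.037×5.4/(1+1.19)×log₁₀(23.8/2.8)
    = 0.09123 × 0.9294 = 0.08479 m

S_s ≈ 84.8 mm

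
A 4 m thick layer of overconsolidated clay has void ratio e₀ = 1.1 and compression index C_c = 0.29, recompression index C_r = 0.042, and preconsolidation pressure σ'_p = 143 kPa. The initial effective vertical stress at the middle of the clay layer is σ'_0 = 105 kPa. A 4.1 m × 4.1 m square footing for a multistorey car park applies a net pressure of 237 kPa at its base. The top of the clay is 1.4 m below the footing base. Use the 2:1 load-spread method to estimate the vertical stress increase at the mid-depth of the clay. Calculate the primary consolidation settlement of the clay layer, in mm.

Mid-depth of clay below the footing base: z = 1.4 + 4/2 = 3.4 m.
Stress increase at mid-clay by the 2:1 spreading method:
Δσ = qBL/((B+z)(L+z)) = 237×4.1×4.1/((4.1+3.4)(4.1+3.4)) = 70.826 kPa
Final effective stress: σ'_f = 105 + 70.826 = 175.83 kPa.
σ'_f = 175.83 > σ'_p = 143 kPa, so the stress path crosses the preconsolidation pressure — recompression up to σ'_p, then virgin compression beyond:
S_c = H/(1+e₀)·[C_r·log₁₀(σ'_p/σ'_0) + C_c·log₁₀(σ'_f/σ'_p)]
    = 4/2.1 × [0.042×log₁₀(143/105) + 0.29×log₁₀(175.83/143)]
    = 1.9048 × [0.0056342 + 0.02603] = 0.06031 m

S_c ≈ 60.3 mm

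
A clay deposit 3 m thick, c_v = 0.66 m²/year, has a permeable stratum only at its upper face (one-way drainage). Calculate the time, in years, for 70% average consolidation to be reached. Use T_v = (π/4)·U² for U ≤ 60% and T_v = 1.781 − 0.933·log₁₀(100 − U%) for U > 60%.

t ≈ 5.49 years

Drainage path length: H_d = H = 3 m (single drainage).
U > 60%: T_v = 1.781 − 0.933·log₁₀(100 − 70) = 0.40285.
t = T_v·H_d²/c_v = 0.40285×3²/0.66 = 5.493 years.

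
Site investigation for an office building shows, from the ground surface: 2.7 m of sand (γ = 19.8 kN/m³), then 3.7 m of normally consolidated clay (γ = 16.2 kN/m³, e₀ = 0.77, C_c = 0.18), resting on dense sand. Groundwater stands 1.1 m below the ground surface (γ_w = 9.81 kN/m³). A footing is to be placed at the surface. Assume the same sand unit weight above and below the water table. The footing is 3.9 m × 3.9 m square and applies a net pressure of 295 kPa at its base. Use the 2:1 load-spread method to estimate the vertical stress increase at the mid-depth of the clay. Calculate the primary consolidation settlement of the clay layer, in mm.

Mid-depth of clay below the ground surface: z = 2.7 + 3.7/2 = 4.55 m.
Total vertical stress at mid-clay: σ_v = 19.8×2.7 + 16.2×1.85 = 83.43 kPa.
Pore pressure: u = 9.81×(4.55 − 1.1) = 33.845 kPa.
Initial effective stress: σ'_0 = σ_v − u = 83.43 − 33.845 = 49.585 kPa.
Stress increase at mid-clay by the 2:1 spreading method:
Δσ = qBL/((B+z)(L+z)) = 295×3.9×3.9/((3.9+4.55)(3.9+4.55)) = 62.84 kPa
Final effective stress: σ'_f = σ'_0 + Δσ = 49.585 + 62.84 = 112.43 kPa.
Normally consolidated clay, so the full stress increment lies on the virgin compression line:
S_c = C_c·H/(1+e₀)·log₁₀(σ'_f/σ'_0) = 0.18×3.7/(1+0.77)×log₁₀(112.43/49.585)
    = 0.37627 × 0.35553 = 0.1338 m

S_c ≈ 134 mm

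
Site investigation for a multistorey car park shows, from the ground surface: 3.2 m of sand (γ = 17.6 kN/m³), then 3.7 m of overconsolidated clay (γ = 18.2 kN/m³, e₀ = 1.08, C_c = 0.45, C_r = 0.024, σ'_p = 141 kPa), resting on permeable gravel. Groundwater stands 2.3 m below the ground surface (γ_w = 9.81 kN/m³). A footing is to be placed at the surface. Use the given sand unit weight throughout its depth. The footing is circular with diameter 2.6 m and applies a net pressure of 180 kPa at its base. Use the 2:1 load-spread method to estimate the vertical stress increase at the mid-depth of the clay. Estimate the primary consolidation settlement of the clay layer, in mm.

Mid-depth of clay below the ground surface: z = 3.2 + 3.7/2 = 5.05 m.
Total vertical stress at mid-clay: σ_v = 17.6×3.2 + 18.2×1.85 = 89.99 kPa.
Pore pressure: u = 9.81×(5.05 − 2.3) = 26.978 kPa.
Initial effective stress: σ'_0 = σ_v − u = 89.99 − 26.978 = 63.012 kPa.
Stress increase at mid-clay by the 2:1 spreading method:
Δσ ≈ qD²/(D+z)² = 180×2.6²/(2.6+5.05)² = 20.792 kPa
Final effective stress: σ'_f = 63.012 + 20.792 = 83.804 kPa.
σ'_f = 83.804 ≤ σ'_p = 141 kPa, so the clay remains overconsolidated and only the recompression index applies:
S_c = C_r·H/(1+e₀)·log₁₀(σ'_f/σ'_0) = 0.024×3.7/2.08×log₁₀(83.804/63.012)
    = 0.042691 × 0.12384 = 0.005287 m

S_c ≈ 5.29 mm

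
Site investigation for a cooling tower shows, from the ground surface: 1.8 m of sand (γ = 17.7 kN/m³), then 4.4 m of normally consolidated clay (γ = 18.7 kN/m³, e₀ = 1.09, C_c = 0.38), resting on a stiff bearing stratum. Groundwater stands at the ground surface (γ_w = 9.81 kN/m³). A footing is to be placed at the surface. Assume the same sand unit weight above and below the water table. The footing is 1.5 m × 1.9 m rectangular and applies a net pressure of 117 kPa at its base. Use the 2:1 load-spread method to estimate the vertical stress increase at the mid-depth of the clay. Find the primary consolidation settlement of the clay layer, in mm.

S_c ≈ 92.3 mm

Mid-depth of clay below the ground surface: z = 1.8 + 4.4/2 = 4 m.
Total vertical stress at mid-clay: σ_v = 17.7×1.8 + 18.7×2.2 = 73 kPa.
Pore pressure: u = 9.81×(4 − 0) = 39.24 kPa.
Initial effective stress: σ'_0 = σ_v − u = 73 − 39.24 = 33.76 kPa.
Stress increase at mid-clay by the 2:1 spreading method:
Δσ = qBL/((B+z)(L+z)) = 117×1.5×1.9/((1.5+4)(1.9+4)) = 10.276 kPa
Final effective stress: σ'_f = σ'_0 + Δσ = 33.76 + 10.276 = 44.036 kPa.
Normally consolidated clay, so the full stress increment lies on the virgin compression line:
S_c = C_c·H/(1+e₀)·log₁₀(σ'_f/σ'_0) = 0.38×4.4/(1+1.09)×log₁₀(44.036/33.76)
    = 0.8 × 0.11541 = 0.09233 m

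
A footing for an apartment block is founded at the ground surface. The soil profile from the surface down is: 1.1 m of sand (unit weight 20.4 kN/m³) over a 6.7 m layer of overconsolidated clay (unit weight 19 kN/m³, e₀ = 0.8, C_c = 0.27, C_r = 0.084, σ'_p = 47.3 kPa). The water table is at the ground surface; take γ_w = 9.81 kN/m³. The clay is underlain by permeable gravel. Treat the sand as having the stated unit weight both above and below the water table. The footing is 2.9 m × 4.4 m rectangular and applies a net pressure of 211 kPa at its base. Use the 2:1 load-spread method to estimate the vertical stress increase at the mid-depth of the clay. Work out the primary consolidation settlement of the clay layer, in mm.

Mid-depth of clay below the ground surface: z = 1.1 + 6.7/2 = 4.45 m.
Total vertical stress at mid-clay: σ_v = 20.4×1.1 + 19×3.35 = 86.09 kPa.
Pore pressure: u = 9.81×(4.45 − 0) = 43.655 kPa.
Initial effective stress: σ'_0 = σ_v − u = 86.09 − 43.655 = 42.435 kPa.
Stress increase at mid-clay by the 2:1 spreading method:
Δσ = qBL/((B+z)(L+z)) = 211×2.9×4.4/((2.9+4.45)(4.4+4.45)) = 41.391 kPa
Final effective stress: σ'_f = 42.435 + 41.391 = 83.826 kPa.
σ'_f = 83.826 > σ'_p = 47.3 kPa, so the stress path crosses the preconsolidation pressure — recompression up to σ'_p, then virgin compression beyond:
S_c = H/(1+e₀)·[C_r·log₁₀(σ'_p/σ'_0) + C_c·log₁₀(σ'_f/σ'_p)]
    = 6.7/1.8 × [0.084×log₁₀(47.3/42.435) + 0.27×log₁₀(83.826/47.3)]
    = 3.7222 × [0.0039595 + 0.0671] = 0.2645 m

S_c ≈ 264 mm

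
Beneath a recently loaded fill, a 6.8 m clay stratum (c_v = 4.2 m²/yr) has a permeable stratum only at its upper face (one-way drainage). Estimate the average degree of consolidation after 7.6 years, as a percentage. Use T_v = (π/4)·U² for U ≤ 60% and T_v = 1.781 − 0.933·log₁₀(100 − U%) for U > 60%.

U ≈ 85.2 %

Drainage path length: H_d = H = 6.8 m (single drainage).
T_v = c_v·t/H_d² = 4.2×7.6/6.8² = 0.69031.
T_v = 0.69031 corresponds to the U > 60% branch:
U = 1 − 10^((1.781 − T_v)/0.933)/100 = 0.8524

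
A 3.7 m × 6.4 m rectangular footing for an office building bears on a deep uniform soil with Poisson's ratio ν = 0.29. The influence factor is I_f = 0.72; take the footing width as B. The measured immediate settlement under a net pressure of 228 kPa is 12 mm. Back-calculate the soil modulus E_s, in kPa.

S_e = q·B·(1−ν²)/E_s · I_f  ⇒  E_s = q·B·(1−ν²)·I_f / S_e.
E_s = 228 × 3.7 × 0.9159 × 0.72 / 0.012 = 46360 kPa

E_s ≈ 46400 kPa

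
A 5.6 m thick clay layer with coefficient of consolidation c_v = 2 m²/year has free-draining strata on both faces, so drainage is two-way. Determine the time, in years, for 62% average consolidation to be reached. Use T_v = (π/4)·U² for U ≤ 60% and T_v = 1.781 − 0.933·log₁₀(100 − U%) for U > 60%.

t ≈ 1.2 years

Drainage path length: H_d = H/2 = 2.8 m (double drainage).
U > 60%: T_v = 1.781 − 0.933·log₁₀(100 − 62) = 0.30706.
t = T_v·H_d²/c_v = 0.30706×2.8²/2 = 1.204 years.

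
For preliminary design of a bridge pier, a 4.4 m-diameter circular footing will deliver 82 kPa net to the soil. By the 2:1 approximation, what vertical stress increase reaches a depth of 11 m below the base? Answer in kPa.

By the 2:1 method the load spreads at 1 horizontal : 2 vertical, so at depth z the loaded area has grown by z in each plan dimension:
Δσ ≈ qD²/(D+z)² = 82×4.4²/(4.4+11)² = 6.6939 kPa

Δσ_z ≈ 6.69 kPa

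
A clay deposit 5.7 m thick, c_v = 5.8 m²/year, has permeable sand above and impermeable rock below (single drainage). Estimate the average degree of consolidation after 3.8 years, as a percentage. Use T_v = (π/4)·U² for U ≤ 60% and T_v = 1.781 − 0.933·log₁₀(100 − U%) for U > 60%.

Drainage path length: H_d = H = 5.7 m (single drainage).
T_v = c_v·t/H_d² = 5.8×3.8/5.7² = 0.67836.
T_v = 0.67836 corresponds to the U > 60% branch:
U = 1 − 10^((1.781 − T_v)/0.933)/100 = 0.848

U ≈ 84.8 %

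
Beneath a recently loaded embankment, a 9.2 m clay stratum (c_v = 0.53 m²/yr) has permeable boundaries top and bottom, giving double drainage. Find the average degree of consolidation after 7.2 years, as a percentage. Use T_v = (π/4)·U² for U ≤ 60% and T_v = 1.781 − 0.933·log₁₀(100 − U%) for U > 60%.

Drainage path length: H_d = H/2 = 4.6 m (double drainage).
T_v = c_v·t/H_d² = 0.53×7.2/4.6² = 0.18034.
T_v = 0.18034 corresponds to the U ≤ 60% branch:
U = √(4T_v/π) = 0.4792

U ≈ 47.9 %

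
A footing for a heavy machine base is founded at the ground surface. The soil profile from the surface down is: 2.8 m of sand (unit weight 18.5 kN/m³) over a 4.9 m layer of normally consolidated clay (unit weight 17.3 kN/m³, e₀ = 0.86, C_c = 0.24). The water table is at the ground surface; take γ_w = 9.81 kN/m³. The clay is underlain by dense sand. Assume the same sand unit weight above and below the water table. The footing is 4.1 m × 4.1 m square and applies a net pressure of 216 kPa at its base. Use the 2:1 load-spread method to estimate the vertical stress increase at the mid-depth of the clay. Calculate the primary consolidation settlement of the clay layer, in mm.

Mid-depth of clay below the ground surface: z = 2.8 + 4.9/2 = 5.25 m.
Total vertical stress at mid-clay: σ_v = 18.5×2.8 + 17.3×2.45 = 94.185 kPa.
Pore pressure: u = 9.81×(5.25 − 0) = 51.503 kPa.
Initial effective stress: σ'_0 = σ_v − u = 94.185 − 51.503 = 42.682 kPa.
Stress increase at mid-clay by the 2:1 spreading method:
Δσ = qBL/((B+z)(L+z)) = 216×4.1×4.1/((4.1+5.25)(4.1+5.25)) = 41.533 kPa
Final effective stress: σ'_f = σ'_0 + Δσ = 42.682 + 41.533 = 84.215 kPa.
Normally consolidated clay, so the full stress increment lies on the virgin compression line:
S_c = C_c·H/(1+e₀)·log₁₀(σ'_f/σ'_0) = 0.24×4.9/(1+0.86)×log₁₀(84.215/42.682)
    = 0.63226 × 0.29514 = 0.1866 m

S_c ≈ 187 mm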